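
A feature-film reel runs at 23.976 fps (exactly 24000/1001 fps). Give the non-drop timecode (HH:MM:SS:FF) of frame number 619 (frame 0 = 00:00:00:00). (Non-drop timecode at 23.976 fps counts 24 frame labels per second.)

619 ÷ 24 = 25 full seconds, remainder 19 frames.
25 s = 0 h 0 min 25 s.
Timecode: 00:00:25:19.

00:00:25:19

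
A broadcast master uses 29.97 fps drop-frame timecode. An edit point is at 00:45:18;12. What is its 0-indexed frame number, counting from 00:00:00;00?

As if non-drop at 30 labels/s: (0 × 3600 + 45 × 60 + 18) × 30 + 12 = 81552.
Minute boundaries passed: 45; those not divisible by 10: 45 − 4 = 41; dropped labels = 2 × 41 = 82.
Actual frame index = 81552 − 82 = 81470.

81470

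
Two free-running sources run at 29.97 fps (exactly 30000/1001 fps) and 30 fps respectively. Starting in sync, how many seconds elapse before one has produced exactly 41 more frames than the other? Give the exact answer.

41041/30 seconds

The gap grows by |30 − 30000/1001| = 30/1001 frames per second.
Time for a 41-frame gap: 41 ÷ (30/1001) = 41041/30 s.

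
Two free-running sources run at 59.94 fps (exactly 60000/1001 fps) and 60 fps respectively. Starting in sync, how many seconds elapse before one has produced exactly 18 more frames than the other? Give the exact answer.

300.3 seconds

The gap grows by |60 − 60000/1001| = 60/1001 frames per second.
Time for a 18-frame gap: 18 ÷ (60/1001) = 300.3 s.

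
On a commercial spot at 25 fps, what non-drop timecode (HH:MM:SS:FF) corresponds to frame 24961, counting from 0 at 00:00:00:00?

24961 ÷ 25 = 998 full seconds, remainder 11 frames.
998 s = 0 h 16 min 38 s.
Timecode: 00:16:38:11.

00:16:38:11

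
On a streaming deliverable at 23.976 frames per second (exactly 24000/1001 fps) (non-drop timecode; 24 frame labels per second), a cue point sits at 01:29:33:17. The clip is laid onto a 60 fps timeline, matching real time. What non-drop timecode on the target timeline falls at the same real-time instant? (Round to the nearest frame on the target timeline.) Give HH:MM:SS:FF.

01:29:39:05

Source frame index: (1×3600 + 29×60 + 33) × 24 + 17 = 128969.
Real time: 128969 / (24000/1001) = 129097969/24000 s.
Target frame: (129097969/24000) × (60) = 129097969/400 ≈ 322744.922 → 322745.
At 60 labels/s: frame 322745 → 01:29:39:05.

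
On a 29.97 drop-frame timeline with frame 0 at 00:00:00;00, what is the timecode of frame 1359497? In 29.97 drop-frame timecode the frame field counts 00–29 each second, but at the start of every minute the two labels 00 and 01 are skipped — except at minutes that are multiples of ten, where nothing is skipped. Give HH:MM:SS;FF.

12:36:01;29

Ten DF minutes hold 17982 frames, so frame 1359497 lies in block 75 (frames 1348650–1366631) with 10847 frames into that block.
The block's first minute is 1800 frames and the rest 1798 each; 10847 frames reaches minute 6, so 75 × 18 + 6 × 2 = 1362 labels have been skipped so far.
Adding those back, label number 1359497 + 1362 = 1360859 at 30 labels/s is 45361 s + 29 f = 12 h 36 min 1 s frame 29, i.e. 12:36:01;29.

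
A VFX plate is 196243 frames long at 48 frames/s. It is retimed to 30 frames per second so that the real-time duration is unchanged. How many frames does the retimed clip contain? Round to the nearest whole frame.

122652 frames

Frames at target rate = 196243 × (30) / (48) = 981215/8 ≈ 122651.875.
Nearest whole frame: 122652.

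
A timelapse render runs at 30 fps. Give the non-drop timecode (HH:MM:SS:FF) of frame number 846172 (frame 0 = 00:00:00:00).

07:50:05:22

846172 ÷ 30 = 28205 full seconds, remainder 22 frames.
28205 s = 7 h 50 min 5 s.
Timecode: 07:50:05:22.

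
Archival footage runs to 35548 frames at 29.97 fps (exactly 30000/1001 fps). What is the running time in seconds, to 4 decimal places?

Running time = 35548 × 1001/30000 = 8895887/7500 s ≈ 1186.1183 s.

1186.1183 seconds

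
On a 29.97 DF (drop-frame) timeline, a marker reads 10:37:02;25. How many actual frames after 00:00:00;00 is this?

As if non-drop at 30 labels/s: (10 × 3600 + 37 × 60 + 2) × 30 + 25 = 1146685.
Minute boundaries passed: 637; those not divisible by 10: 637 − 63 = 574; dropped labels = 2 × 574 = 1148.
Actual frame index = 1146685 − 1148 = 1145537.

1145537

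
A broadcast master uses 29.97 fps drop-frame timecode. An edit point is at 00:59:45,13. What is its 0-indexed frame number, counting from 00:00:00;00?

107455

Complete 10-minute blocks: 5, each 17982 frames → 89910.
Remaining 9 whole minutes in the current block: 1800 + 8 × 1798 = 16184 frames.
Within the current minute: 45 × 30 + 13 − 2 = 1361 (labels ;00/;01 skipped at this minute). Total = 89910 + 16184 + 1361 = 107455.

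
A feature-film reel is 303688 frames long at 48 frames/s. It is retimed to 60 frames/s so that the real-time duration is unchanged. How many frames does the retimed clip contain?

Target frames = source frames × (target rate / source rate) = 303688 × (60)/(48) = 303688 × 5/4 = 379610.

379610 frames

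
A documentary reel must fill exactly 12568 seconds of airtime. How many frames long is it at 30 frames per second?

377040 frames

Frames = 12568 × 30 = 377040.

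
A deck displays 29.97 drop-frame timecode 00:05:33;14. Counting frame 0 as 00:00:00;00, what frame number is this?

9994

Complete 10-minute blocks: 0, each 17982 frames → 0.
Remaining 5 whole minutes in the current block: 1800 + 4 × 1798 = 8992 frames.
Within the current minute: 33 × 30 + 14 − 2 = 1002 (labels ;00/;01 skipped at this minute). Total = 0 + 8992 + 1002 = 9994.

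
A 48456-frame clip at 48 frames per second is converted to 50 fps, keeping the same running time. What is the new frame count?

Target frames = source frames × (target rate / source rate) = 48456 × (50)/(48) = 48456 × 25/24 = 50475.

50475 frames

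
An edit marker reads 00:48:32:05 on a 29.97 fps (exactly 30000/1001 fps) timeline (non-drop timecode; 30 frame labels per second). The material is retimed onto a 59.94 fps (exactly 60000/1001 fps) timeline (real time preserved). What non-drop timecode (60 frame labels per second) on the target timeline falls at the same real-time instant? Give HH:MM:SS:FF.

00:48:32:10

Source frame index: (0×3600 + 48×60 + 32) × 30 + 5 = 87365.
Real time: 87365 / (30000/1001) = 17490473/6000 s.
Target frame: (17490473/6000) × (60000/1001) = 174730.
At 60 labels/s: frame 174730 → 00:48:32:10.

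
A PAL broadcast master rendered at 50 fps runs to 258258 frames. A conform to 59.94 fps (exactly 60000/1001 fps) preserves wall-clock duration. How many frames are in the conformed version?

309600 frames

Target frames = source frames × (target rate / source rate) = 258258 × (60000/1001)/(50) = 258258 × 1200/1001 = 309600.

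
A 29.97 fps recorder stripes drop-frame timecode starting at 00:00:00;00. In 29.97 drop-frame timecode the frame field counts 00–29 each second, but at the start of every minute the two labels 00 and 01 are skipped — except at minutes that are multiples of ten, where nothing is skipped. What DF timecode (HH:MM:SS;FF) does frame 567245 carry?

Ten DF minutes hold 17982 frames, so frame 567245 lies in block 31 (frames 557442–575423) with 9803 frames into that block.
The block's first minute is 1800 frames and the rest 1798 each; 9803 frames reaches minute 5, so 31 × 18 + 5 × 2 = 568 labels have been skipped so far.
Adding those back, label number 567245 + 568 = 567813 at 30 labels/s is 18927 s + 3 f = 5 h 15 min 27 s frame 3, i.e. 05:15:27;03.

05:15:27;03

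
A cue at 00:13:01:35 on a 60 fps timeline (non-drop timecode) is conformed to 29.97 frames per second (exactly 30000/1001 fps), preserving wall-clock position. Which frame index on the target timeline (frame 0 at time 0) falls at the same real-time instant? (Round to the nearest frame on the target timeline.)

Source frame index: (0×3600 + 13×60 + 1) × 60 + 35 = 46895.
Real time: 46895 / (60) = 9379/12 s.
Target frame: (9379/12) × (30000/1001) = 23447500/1001 ≈ 23424.076 → 23424.

frame 23424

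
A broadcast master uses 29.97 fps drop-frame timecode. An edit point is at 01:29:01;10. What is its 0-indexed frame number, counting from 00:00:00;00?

As if non-drop at 30 labels/s: (1 × 3600 + 29 × 60 + 1) × 30 + 10 = 160240.
Minute boundaries passed: 89; those not divisible by 10: 89 − 8 = 81; dropped labels = 2 × 81 = 162.
Actual frame index = 160240 − 162 = 160078.

160078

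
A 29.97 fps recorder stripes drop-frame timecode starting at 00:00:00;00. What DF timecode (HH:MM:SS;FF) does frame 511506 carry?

Ten DF minutes hold 17982 frames, so frame 511506 lies in block 28 (frames 503496–521477) with 8010 frames into that block.
The block's first minute is 1800 frames and the rest 1798 each; 8010 frames reaches minute 4, so 28 × 18 + 4 × 2 = 512 labels have been skipped so far.
Adding those back, label number 511506 + 512 = 512018 at 30 labels/s is 17067 s + 8 f = 4 h 44 min 27 s frame 8, i.e. 04:44:27;08.

04:44:27;08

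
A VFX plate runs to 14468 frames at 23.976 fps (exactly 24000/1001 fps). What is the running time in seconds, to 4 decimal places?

603.4362 seconds

Running time = 14468 × 1001/24000 = 3620617/6000 s ≈ 603.4362 s.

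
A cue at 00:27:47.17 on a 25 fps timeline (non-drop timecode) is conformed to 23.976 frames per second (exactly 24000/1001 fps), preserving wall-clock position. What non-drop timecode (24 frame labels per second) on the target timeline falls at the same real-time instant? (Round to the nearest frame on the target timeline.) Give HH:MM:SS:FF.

Source frame index: (0×3600 + 27×60 + 47) × 25 + 17 = 41692.
Real time: 41692 / (25) = 41692/25 s.
Target frame: (41692/25) × (24000/1001) = 5717760/143 ≈ 39984.336 → 39984.
At 24 labels/s: frame 39984 → 00:27:46:00.

00:27:46:00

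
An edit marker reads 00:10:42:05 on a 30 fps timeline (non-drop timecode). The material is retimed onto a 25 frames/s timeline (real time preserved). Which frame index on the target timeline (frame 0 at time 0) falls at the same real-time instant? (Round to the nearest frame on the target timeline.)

frame 16054

Source frame index: (0×3600 + 10×60 + 42) × 30 + 5 = 19265.
Real time: 19265 / (30) = 3853/6 s.
Target frame: (3853/6) × (25) = 96325/6 ≈ 16054.167 → 16054.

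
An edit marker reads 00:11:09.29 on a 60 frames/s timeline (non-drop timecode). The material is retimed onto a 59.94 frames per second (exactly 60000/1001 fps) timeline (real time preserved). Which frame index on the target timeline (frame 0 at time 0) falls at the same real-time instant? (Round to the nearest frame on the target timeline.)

frame 40129

Source frame index: (0×3600 + 11×60 + 9) × 60 + 29 = 40169.
Real time: 40169 / (60) = 40169/60 s.
Target frame: (40169/60) × (60000/1001) = 40169000/1001 ≈ 40128.871 → 40129.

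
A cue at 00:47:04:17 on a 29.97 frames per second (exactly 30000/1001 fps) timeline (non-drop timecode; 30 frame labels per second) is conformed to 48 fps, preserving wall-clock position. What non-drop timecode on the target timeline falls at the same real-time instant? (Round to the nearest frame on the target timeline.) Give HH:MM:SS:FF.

Source frame index: (0×3600 + 47×60 + 4) × 30 + 17 = 84737.
Real time: 84737 / (30000/1001) = 84821737/30000 s.
Target frame: (84821737/30000) × (48) = 84821737/625 ≈ 135714.779 → 135715.
At 48 labels/s: frame 135715 → 00:47:07:19.

00:47:07:19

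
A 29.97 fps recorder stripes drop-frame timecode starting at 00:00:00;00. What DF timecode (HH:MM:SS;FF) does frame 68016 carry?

Ten DF minutes hold 17982 frames, so frame 68016 lies in block 3 (frames 53946–71927) with 14070 frames into that block.
The block's first minute is 1800 frames and the rest 1798 each; 14070 frames reaches minute 7, so 3 × 18 + 7 × 2 = 68 labels have been skipped so far.
Adding those back, label number 68016 + 68 = 68084 at 30 labels/s is 2269 s + 14 f = 0 h 37 min 49 s frame 14, i.e. 00:37:49;14.

00:37:49;14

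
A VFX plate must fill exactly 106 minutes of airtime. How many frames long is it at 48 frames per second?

305280 frames

106 min = 6360 s.
Frames = 6360 × 48 = 305280.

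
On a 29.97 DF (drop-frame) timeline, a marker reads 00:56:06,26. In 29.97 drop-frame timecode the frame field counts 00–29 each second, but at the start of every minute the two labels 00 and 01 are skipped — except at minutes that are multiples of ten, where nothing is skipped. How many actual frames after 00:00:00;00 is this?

100904

As if non-drop at 30 labels/s: (0 × 3600 + 56 × 60 + 6) × 30 + 26 = 101006.
Minute boundaries passed: 56; those not divisible by 10: 56 − 5 = 51; dropped labels = 2 × 51 = 102.
Actual frame index = 101006 − 102 = 100904.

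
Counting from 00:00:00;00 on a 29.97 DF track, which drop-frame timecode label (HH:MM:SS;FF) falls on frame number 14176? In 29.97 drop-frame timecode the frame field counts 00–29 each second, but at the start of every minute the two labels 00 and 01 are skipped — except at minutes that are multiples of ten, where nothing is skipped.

00:07:53;00

Each 10-minute DF block holds 10 × 60 × 30 − 9 × 2 = 17982 frames. 14176 ÷ 17982 → 0 full blocks, remainder 14176.
Within the partial block the first minute is 1800 frames and each further minute 1798, so 7 further minute boundaries passed. Total skipped labels = 18 × 0 + 2 × 7 = 14.
Non-drop label index = 14176 + 14 = 14190; at 30 labels/s that is 00:07:53:00, i.e. DF 00:07:53;00.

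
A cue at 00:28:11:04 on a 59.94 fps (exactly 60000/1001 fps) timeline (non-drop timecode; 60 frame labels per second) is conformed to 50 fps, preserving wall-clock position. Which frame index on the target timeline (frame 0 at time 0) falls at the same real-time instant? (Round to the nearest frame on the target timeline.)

frame 84638

Source frame index: (0×3600 + 28×60 + 11) × 60 + 4 = 101464.
Real time: 101464 / (60000/1001) = 12695683/7500 s.
Target frame: (12695683/7500) × (50) = 12695683/150 ≈ 84637.887 → 84638.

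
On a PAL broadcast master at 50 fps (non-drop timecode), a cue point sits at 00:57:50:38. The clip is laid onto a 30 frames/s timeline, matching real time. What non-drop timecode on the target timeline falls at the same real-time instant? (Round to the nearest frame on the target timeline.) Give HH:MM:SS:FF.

00:57:50:23

Source frame index: (0×3600 + 57×60 + 50) × 50 + 38 = 173538.
Real time: 173538 / (50) = 86769/25 s.
Target frame: (86769/25) × (30) = 520614/5 ≈ 104122.800 → 104123.
At 30 labels/s: frame 104123 → 00:57:50:23.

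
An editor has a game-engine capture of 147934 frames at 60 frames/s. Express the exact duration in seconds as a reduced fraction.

Running time = 147934 ÷ (60) = 147934 × 1/60 = 73967/30 s.

73967/30 seconds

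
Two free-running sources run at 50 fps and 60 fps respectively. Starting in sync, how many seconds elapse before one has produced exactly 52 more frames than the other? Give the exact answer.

The gap grows by |60 − 50| = 10 frames per second.
Time for a 52-frame gap: 52 ÷ (10) = 5.2 s.

5.2 seconds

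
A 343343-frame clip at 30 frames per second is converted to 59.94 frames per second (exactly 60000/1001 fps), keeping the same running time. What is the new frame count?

Target frames = source frames × (target rate / source rate) = 343343 × (60000/1001)/(30) = 343343 × 2000/1001 = 686000.

686000 frames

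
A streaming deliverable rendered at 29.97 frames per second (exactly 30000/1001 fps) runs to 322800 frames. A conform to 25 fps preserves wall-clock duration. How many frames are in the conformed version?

Target frames = source frames × (target rate / source rate) = 322800 × (25)/(30000/1001) = 322800 × 1001/1200 = 269269.

269269 frames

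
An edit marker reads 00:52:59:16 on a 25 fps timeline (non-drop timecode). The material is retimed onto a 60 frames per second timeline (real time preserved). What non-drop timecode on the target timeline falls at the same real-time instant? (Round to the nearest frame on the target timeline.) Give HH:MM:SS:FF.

00:52:59:38

Source frame index: (0×3600 + 52×60 + 59) × 25 + 16 = 79491.
Real time: 79491 / (25) = 79491/25 s.
Target frame: (79491/25) × (60) = 953892/5 ≈ 190778.400 → 190778.
At 60 labels/s: frame 190778 → 00:52:59:38.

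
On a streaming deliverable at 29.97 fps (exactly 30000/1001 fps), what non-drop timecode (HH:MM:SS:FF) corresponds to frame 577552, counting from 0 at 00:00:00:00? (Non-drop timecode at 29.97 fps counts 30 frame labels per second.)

05:20:51:22

577552 ÷ 30 = 19251 full seconds, remainder 22 frames.
19251 s = 5 h 20 min 51 s.
Timecode: 05:20:51:22.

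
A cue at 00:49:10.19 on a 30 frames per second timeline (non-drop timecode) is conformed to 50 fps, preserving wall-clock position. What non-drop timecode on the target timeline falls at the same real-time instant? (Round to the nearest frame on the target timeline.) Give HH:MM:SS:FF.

Source frame index: (0×3600 + 49×60 + 10) × 30 + 19 = 88519.
Real time: 88519 / (30) = 88519/30 s.
Target frame: (88519/30) × (50) = 442595/3 ≈ 147531.667 → 147532.
At 50 labels/s: frame 147532 → 00:49:10:32.

00:49:10:32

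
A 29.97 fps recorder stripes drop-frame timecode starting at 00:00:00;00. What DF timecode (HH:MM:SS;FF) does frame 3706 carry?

00:02:03;20

Each 10-minute DF block holds 10 × 60 × 30 − 9 × 2 = 17982 frames. 3706 ÷ 17982 → 0 full blocks, remainder 3706.
Within the partial block the first minute is 1800 frames and each further minute 1798, so 2 further minute boundaries passed. Total skipped labels = 18 × 0 + 2 × 2 = 4.
Non-drop label index = 3706 + 4 = 3710; at 30 labels/s that is 00:02:03:20, i.e. DF 00:02:03;20.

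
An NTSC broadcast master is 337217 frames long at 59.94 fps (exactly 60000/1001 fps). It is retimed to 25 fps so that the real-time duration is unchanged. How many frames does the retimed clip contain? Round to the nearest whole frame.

140648 frames

Frames at target rate = 337217 × (25) / (60000/1001) = 337554217/2400 ≈ 140647.590.
Nearest whole frame: 140648.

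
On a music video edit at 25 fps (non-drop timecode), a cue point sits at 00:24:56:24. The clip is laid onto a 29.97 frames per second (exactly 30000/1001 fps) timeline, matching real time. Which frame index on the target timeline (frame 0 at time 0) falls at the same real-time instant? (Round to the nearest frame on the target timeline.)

Source frame index: (0×3600 + 24×60 + 56) × 25 + 24 = 37424.
Real time: 37424 / (25) = 37424/25 s.
Target frame: (37424/25) × (30000/1001) = 44908800/1001 ≈ 44863.936 → 44864.

frame 44864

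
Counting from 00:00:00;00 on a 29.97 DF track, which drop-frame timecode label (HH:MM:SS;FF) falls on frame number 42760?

Each 10-minute DF block holds 10 × 60 × 30 − 9 × 2 = 17982 frames. 42760 ÷ 17982 → 2 full blocks, remainder 6796.
Within the partial block the first minute is 1800 frames and each further minute 1798, so 3 further minute boundaries passed. Total skipped labels = 18 × 2 + 2 × 3 = 42.
Non-drop label index = 42760 + 42 = 42802; at 30 labels/s that is 00:23:46:22, i.e. DF 00:23:46;22.

00:23:46;22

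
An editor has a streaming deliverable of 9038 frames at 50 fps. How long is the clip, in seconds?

180.76 seconds

Running time = 9038 / (50) = 180.76 s.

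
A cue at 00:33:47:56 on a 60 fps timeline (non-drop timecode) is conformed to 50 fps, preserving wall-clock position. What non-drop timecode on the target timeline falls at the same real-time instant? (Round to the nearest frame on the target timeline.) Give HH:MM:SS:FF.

Source frame index: (0×3600 + 33×60 + 47) × 60 + 56 = 121676.
Real time: 121676 / (60) = 30419/15 s.
Target frame: (30419/15) × (50) = 304190/3 ≈ 101396.667 → 101397.
At 50 labels/s: frame 101397 → 00:33:47:47.

00:33:47:47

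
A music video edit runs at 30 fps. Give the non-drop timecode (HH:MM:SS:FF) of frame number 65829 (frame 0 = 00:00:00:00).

00:36:34:09

65829 ÷ 30 = 2194 full seconds, remainder 9 frames.
2194 s = 0 h 36 min 34 s.
Timecode: 00:36:34:09.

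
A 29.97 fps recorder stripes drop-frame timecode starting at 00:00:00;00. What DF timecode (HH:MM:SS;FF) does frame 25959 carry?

00:14:26;05

Each 10-minute DF block holds 10 × 60 × 30 − 9 × 2 = 17982 frames. 25959 ÷ 17982 → 1 full block, remainder 7977.
Within the partial block the first minute is 1800 frames and each further minute 1798, so 4 further minute boundaries passed. Total skipped labels = 18 × 1 + 2 × 4 = 26.
Non-drop label index = 25959 + 26 = 25985; at 30 labels/s that is 00:14:26:05, i.e. DF 00:14:26;05.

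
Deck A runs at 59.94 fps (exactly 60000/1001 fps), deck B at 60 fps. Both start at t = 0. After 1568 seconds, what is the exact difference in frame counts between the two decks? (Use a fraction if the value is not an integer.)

A emits 60000/1001 × 1568 = 13440000/143 frames; B emits 60 × 1568 = 94080.
Difference = 13440/143 frames (≈ 93.9860); B is ahead of A.

13440/143 frames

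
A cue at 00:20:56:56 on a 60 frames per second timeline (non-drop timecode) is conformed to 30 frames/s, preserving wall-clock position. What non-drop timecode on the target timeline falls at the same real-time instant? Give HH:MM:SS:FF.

Source frame index: (0×3600 + 20×60 + 56) × 60 + 56 = 75416.
Real time: 75416 / (60) = 18854/15 s.
Target frame: (18854/15) × (30) = 37708.
At 30 labels/s: frame 37708 → 00:20:56:28.

00:20:56:28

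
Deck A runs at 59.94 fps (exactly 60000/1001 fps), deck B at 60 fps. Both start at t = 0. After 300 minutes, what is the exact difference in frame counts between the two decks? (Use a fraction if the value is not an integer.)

1080000/1001 frames

300 min = 18000 s.
A emits 60000/1001 × 18000 = 1080000000/1001 frames; B emits 60 × 18000 = 1080000.
Difference = 1080000/1001 frames (≈ 1078.9211); B is ahead of A.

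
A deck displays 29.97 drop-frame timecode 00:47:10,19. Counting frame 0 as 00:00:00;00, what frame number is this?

As if non-drop at 30 labels/s: (0 × 3600 + 47 × 60 + 10) × 30 + 19 = 84919.
Minute boundaries passed: 47; those not divisible by 10: 47 − 4 = 43; dropped labels = 2 × 43 = 86.
Actual frame index = 84919 − 86 = 84833.

84833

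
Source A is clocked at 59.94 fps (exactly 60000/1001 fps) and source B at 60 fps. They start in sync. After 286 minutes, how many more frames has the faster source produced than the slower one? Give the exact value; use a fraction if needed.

7200/7 frames

286 min = 17160 s.
A emits 60000/1001 × 17160 = 7200000/7 frames; B emits 60 × 17160 = 1029600.
Difference = 7200/7 frames (≈ 1028.5714); B is ahead of A.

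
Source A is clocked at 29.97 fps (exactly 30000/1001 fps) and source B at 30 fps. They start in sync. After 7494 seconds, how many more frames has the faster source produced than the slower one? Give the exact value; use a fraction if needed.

224820/1001 frames

A emits 30000/1001 × 7494 = 224820000/1001 frames; B emits 30 × 7494 = 224820.
Difference = 224820/1001 frames (≈ 224.5954); B is ahead of A.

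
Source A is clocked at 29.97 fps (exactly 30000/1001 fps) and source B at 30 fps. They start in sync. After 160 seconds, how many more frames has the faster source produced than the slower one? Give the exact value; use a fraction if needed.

4800/1001 frames

A emits 30000/1001 × 160 = 4800000/1001 frames; B emits 30 × 160 = 4800.
Difference = 4800/1001 frames (≈ 4.7952); B is ahead of A.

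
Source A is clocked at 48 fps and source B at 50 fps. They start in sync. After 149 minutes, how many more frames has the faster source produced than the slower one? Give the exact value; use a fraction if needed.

17880 frames

149 min = 8940 s.
A emits 48 × 8940 = 429120 frames; B emits 50 × 8940 = 447000.
Difference = 17880 frames; B is ahead of A.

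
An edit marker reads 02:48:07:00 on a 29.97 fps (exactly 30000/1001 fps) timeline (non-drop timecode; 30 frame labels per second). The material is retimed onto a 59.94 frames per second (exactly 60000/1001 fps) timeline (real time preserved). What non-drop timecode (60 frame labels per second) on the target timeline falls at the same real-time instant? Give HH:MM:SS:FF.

02:48:07:00

Source frame index: (2×3600 + 48×60 + 7) × 30 + 0 = 302610.
Real time: 302610 / (30000/1001) = 10097087/1000 s.
Target frame: (10097087/1000) × (60000/1001) = 605220.
At 60 labels/s: frame 605220 → 02:48:07:00.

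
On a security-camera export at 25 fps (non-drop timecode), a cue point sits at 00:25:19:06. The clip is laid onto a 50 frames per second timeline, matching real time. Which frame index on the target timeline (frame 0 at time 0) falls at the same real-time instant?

Source frame index: (0×3600 + 25×60 + 19) × 25 + 6 = 37981.
Real time: 37981 / (25) = 37981/25 s.
Target frame: (37981/25) × (50) = 75962.

frame 75962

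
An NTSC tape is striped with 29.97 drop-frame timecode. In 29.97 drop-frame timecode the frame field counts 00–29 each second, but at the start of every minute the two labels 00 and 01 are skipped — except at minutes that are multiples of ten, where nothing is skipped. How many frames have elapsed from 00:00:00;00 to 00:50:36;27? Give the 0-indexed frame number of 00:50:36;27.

As if non-drop at 30 labels/s: (0 × 3600 + 50 × 60 + 36) × 30 + 27 = 91107.
Minute boundaries passed: 50; those not divisible by 10: 50 − 5 = 45; dropped labels = 2 × 45 = 90.
Actual frame index = 91107 − 90 = 91017.

91017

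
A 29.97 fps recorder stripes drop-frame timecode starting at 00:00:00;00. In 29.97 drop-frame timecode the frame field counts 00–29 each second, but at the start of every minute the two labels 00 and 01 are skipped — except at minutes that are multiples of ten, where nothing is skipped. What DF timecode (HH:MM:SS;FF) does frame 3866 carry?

00:02:09;00

Ten DF minutes hold 17982 frames, so frame 3866 lies in block 0 (frames 0–17981) with 3866 frames into that block.
The block's first minute is 1800 frames and the rest 1798 each; 3866 frames reaches minute 2, so 0 × 18 + 2 × 2 = 4 labels have been skipped so far.
Adding those back, label number 3866 + 4 = 3870 at 30 labels/s is 129 s + 0 f = 0 h 2 min 9 s frame 0, i.e. 00:02:09;00.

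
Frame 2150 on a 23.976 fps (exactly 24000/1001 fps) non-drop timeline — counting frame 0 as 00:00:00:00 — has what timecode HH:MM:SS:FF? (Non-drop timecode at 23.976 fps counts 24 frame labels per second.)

00:01:29:14

2150 ÷ 24 = 89 full seconds, remainder 14 frames.
89 s = 0 h 1 min 29 s.
Timecode: 00:01:29:14.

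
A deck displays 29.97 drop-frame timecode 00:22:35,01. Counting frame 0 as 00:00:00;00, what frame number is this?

40611

Complete 10-minute blocks: 2, each 17982 frames → 35964.
Remaining 2 whole minutes in the current block: 1800 + 1 × 1798 = 3598 frames.
Within the current minute: 35 × 30 + 1 − 2 = 1049 (labels ;00/;01 skipped at this minute). Total = 35964 + 3598 + 1049 = 40611.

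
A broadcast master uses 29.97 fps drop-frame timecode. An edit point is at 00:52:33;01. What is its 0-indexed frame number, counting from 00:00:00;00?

As if non-drop at 30 labels/s: (0 × 3600 + 52 × 60 + 33) × 30 + 1 = 94591.
Minute boundaries passed: 52; those not divisible by 10: 52 − 5 = 47; dropped labels = 2 × 47 = 94.
Actual frame index = 94591 − 94 = 94497.

94497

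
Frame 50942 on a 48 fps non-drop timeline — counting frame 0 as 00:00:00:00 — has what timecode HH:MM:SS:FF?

00:17:41:14

50942 ÷ 48 = 1061 full seconds, remainder 14 frames.
1061 s = 0 h 17 min 41 s.
Timecode: 00:17:41:14.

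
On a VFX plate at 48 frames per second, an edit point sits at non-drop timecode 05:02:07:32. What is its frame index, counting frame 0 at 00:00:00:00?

Total seconds to the label: (5 × 3600 + 2 × 60 + 7) = 18127.
Frame index = 18127 × 48 + 32 = 870128.

870128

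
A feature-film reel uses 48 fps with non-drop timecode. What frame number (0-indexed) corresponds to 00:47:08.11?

135755

Total seconds to the label: (0 × 3600 + 47 × 60 + 8) = 2828.
Frame index = 2828 × 48 + 11 = 135755.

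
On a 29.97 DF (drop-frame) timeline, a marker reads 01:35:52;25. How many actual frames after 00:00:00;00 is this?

Complete 10-minute blocks: 9, each 17982 frames → 161838.
Remaining 5 whole minutes in the current block: 1800 + 4 × 1798 = 8992 frames.
Within the current minute: 52 × 30 + 25 − 2 = 1583 (labels ;00/;01 skipped at this minute). Total = 161838 + 8992 + 1583 = 172413.

172413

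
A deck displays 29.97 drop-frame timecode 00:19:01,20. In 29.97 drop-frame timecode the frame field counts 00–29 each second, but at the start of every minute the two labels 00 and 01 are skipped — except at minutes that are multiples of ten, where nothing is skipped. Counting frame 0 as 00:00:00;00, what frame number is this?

34214

Complete 10-minute blocks: 1, each 17982 frames → 17982.
Remaining 9 whole minutes in the current block: 1800 + 8 × 1798 = 16184 frames.
Within the current minute: 1 × 30 + 20 − 2 = 48 (labels ;00/;01 skipped at this minute). Total = 17982 + 16184 + 48 = 34214.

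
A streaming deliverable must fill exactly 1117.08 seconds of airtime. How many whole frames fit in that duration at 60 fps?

67024 frames

Frames = 1117.08 × 60 = 335124/5 ≈ 67024.8000.
Complete frames: 67024.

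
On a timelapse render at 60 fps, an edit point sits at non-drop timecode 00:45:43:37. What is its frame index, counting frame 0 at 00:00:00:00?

Total seconds to the label: (0 × 3600 + 45 × 60 + 43) = 2743.
Frame index = 2743 × 60 + 37 = 164617.

frame 164617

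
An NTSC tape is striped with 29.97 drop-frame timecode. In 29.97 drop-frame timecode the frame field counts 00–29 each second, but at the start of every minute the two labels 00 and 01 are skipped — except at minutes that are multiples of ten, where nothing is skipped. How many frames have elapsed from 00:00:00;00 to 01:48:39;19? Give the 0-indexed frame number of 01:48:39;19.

195393

As if non-drop at 30 labels/s: (1 × 3600 + 48 × 60 + 39) × 30 + 19 = 195589.
Minute boundaries passed: 108; those not divisible by 10: 108 − 10 = 98; dropped labels = 2 × 98 = 196.
Actual frame index = 195589 − 196 = 195393.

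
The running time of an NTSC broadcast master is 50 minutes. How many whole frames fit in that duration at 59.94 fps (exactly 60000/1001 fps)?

179820 frames

50 min = 3000 s.
Frames = 3000 × 60000/1001 = 180000000/1001 ≈ 179820.1798.
Complete frames: 179820.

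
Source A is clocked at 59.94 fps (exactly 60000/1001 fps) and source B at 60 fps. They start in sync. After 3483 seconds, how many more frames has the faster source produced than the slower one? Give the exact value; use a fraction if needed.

A emits 60000/1001 × 3483 = 208980000/1001 frames; B emits 60 × 3483 = 208980.
Difference = 208980/1001 frames (≈ 208.7712); B is ahead of A.

208980/1001 frames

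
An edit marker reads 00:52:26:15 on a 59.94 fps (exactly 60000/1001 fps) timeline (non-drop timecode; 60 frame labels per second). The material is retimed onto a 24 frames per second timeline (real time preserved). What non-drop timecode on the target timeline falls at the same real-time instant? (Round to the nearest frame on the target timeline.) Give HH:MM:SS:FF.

00:52:29:10

Source frame index: (0×3600 + 52×60 + 26) × 60 + 15 = 188775.
Real time: 188775 / (60000/1001) = 2519517/800 s.
Target frame: (2519517/800) × (24) = 7558551/100 ≈ 75585.510 → 75586.
At 24 labels/s: frame 75586 → 00:52:29:10.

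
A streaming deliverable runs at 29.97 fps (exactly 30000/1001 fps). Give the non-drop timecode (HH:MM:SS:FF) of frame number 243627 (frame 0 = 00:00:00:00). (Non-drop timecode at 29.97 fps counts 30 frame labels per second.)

02:15:20:27

243627 ÷ 30 = 8120 full seconds, remainder 27 frames.
8120 s = 2 h 15 min 20 s.
Timecode: 02:15:20:27.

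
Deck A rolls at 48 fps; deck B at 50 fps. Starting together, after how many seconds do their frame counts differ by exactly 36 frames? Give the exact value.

The gap grows by |50 − 48| = 2 frames per second.
Time for a 36-frame gap: 36 ÷ (2) = 18 s.

18 seconds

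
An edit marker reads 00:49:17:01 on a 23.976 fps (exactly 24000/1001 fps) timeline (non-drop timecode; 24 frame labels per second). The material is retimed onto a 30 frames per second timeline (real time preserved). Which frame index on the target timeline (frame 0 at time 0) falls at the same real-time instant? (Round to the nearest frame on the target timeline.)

frame 88800

Source frame index: (0×3600 + 49×60 + 17) × 24 + 1 = 70969.
Real time: 70969 / (24000/1001) = 71039969/24000 s.
Target frame: (71039969/24000) × (30) = 71039969/800 ≈ 88799.961 → 88800.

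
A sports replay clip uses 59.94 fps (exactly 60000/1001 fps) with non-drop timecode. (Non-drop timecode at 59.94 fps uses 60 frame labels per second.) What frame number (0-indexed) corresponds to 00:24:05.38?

86738

Total seconds to the label: (0 × 3600 + 24 × 60 + 5) = 1445.
Frame index = 1445 × 60 + 38 = 86738.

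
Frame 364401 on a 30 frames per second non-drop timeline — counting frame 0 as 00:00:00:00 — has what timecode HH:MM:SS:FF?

03:22:26:21

364401 ÷ 30 = 12146 full seconds, remainder 21 frames.
12146 s = 3 h 22 min 26 s.
Timecode: 03:22:26:21.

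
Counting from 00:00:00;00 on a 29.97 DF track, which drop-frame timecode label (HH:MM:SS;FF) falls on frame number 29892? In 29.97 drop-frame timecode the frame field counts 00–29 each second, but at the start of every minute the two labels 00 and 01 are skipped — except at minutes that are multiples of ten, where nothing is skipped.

Ten DF minutes hold 17982 frames, so frame 29892 lies in block 1 (frames 17982–35963) with 11910 frames into that block.
The block's first minute is 1800 frames and the rest 1798 each; 11910 frames reaches minute 6, so 1 × 18 + 6 × 2 = 30 labels have been skipped so far.
Adding those back, label number 29892 + 30 = 29922 at 30 labels/s is 997 s + 12 f = 0 h 16 min 37 s frame 12, i.e. 00:16:37;12.

00:16:37;12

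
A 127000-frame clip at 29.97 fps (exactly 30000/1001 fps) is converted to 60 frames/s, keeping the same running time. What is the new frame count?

Target frames = source frames × (target rate / source rate) = 127000 × (60)/(30000/1001) = 127000 × 1001/500 = 254254.

254254 frames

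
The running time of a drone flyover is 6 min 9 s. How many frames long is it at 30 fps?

6 min 9 s = 369 s.
Frames = 369 × 30 = 11070.

11070 frames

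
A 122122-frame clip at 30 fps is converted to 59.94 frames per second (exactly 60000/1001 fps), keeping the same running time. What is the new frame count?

Target frames = source frames × (target rate / source rate) = 122122 × (60000/1001)/(30) = 122122 × 2000/1001 = 244000.

244000 frames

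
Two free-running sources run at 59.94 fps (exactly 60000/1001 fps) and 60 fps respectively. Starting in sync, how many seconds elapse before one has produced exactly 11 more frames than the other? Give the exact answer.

11011/60 seconds

The gap grows by |60 − 60000/1001| = 60/1001 frames per second.
Time for a 11-frame gap: 11 ÷ (60/1001) = 11011/60 s.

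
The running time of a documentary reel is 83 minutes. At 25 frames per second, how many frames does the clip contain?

124500 frames

83 min = 4980 s.
Frames = 4980 × 25 = 124500.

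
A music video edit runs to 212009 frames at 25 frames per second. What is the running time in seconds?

8480.36 seconds

Running time = 212009 / (25) = 8480.36 s.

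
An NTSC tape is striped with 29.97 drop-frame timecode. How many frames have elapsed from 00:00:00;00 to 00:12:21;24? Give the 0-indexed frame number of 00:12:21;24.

As if non-drop at 30 labels/s: (0 × 3600 + 12 × 60 + 21) × 30 + 24 = 22254.
Minute boundaries passed: 12; those not divisible by 10: 12 − 1 = 11; dropped labels = 2 × 11 = 22.
Actual frame index = 22254 − 22 = 22232.

22232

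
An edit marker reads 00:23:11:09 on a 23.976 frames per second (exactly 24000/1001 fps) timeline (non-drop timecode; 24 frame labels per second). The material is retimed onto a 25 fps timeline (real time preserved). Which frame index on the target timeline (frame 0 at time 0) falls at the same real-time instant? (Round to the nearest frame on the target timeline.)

Source frame index: (0×3600 + 23×60 + 11) × 24 + 9 = 33393.
Real time: 33393 / (24000/1001) = 11142131/8000 s.
Target frame: (11142131/8000) × (25) = 11142131/320 ≈ 34819.159 → 34819.

frame 34819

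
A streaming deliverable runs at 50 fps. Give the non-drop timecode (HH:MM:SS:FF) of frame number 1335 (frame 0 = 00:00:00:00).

1335 ÷ 50 = 26 full seconds, remainder 35 frames.
26 s = 0 h 0 min 26 s.
Timecode: 00:00:26:35.

00:00:26:35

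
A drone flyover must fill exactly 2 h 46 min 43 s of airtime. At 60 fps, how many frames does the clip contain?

2 h 46 min 43 s = 10003 s.
Frames = 10003 × 60 = 600180.

600180 frames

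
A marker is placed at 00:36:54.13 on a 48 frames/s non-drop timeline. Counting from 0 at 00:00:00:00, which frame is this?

frame 106285

Total seconds to the label: (0 × 3600 + 36 × 60 + 54) = 2214.
Frame index = 2214 × 48 + 13 = 106285.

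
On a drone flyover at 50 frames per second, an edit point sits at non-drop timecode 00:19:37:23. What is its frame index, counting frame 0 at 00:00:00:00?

frame 58873

Total seconds to the label: (0 × 3600 + 19 × 60 + 37) = 1177.
Frame index = 1177 × 50 + 23 = 58873.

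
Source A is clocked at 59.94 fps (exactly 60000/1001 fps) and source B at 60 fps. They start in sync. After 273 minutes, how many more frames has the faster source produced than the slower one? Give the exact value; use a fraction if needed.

273 min = 16380 s.
A emits 60000/1001 × 16380 = 10800000/11 frames; B emits 60 × 16380 = 982800.
Difference = 10800/11 frames (≈ 981.8182); B is ahead of A.

10800/11 frames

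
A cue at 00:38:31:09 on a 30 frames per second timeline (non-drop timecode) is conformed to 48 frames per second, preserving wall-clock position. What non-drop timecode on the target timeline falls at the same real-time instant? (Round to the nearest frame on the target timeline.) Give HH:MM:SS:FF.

Source frame index: (0×3600 + 38×60 + 31) × 30 + 9 = 69339.
Real time: 69339 / (30) = 23113/10 s.
Target frame: (23113/10) × (48) = 554712/5 ≈ 110942.400 → 110942.
At 48 labels/s: frame 110942 → 00:38:31:14.

00:38:31:14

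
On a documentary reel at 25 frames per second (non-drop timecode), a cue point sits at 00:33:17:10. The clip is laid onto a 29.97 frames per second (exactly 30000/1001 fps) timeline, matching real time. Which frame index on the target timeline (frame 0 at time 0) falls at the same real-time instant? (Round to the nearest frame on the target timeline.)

frame 59862

Source frame index: (0×3600 + 33×60 + 17) × 25 + 10 = 49935.
Real time: 49935 / (25) = 9987/5 s.
Target frame: (9987/5) × (30000/1001) = 59922000/1001 ≈ 59862.138 → 59862.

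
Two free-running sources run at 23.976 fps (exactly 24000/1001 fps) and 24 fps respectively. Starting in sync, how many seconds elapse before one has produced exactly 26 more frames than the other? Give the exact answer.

The gap grows by |24 − 24000/1001| = 24/1001 frames per second.
Time for a 26-frame gap: 26 ÷ (24/1001) = 13013/12 s.

13013/12 seconds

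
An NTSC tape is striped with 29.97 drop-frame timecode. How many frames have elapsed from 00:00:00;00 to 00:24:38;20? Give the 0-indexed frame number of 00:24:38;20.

Complete 10-minute blocks: 2, each 17982 frames → 35964.
Remaining 4 whole minutes in the current block: 1800 + 3 × 1798 = 7194 frames.
Within the current minute: 38 × 30 + 20 − 2 = 1158 (labels ;00/;01 skipped at this minute). Total = 35964 + 7194 + 1158 = 44316.

44316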